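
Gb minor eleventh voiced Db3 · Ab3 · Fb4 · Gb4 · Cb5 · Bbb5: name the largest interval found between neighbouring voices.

Adjacent intervals: Db3→Ab3 = perfect fifth; Ab3→Fb4 = minor sixth; Fb4→Gb4 = major second; Gb4→Cb5 = perfect fourth; Cb5→Bbb5 = minor seventh.
The largest is Cb5 to Bbb5, a minor seventh (10 semitones).

minor seventh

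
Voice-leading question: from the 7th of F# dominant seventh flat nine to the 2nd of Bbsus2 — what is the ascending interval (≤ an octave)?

minor 6th

The 7th of F# dominant seventh flat nine is E; the 2nd of Bbsus2 is C.
6 letter names make it a sixth; at 8 semitones (a half step narrower than major) the quality is minor.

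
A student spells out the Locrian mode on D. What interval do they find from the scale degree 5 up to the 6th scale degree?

major second

Spelling the Locrian mode on D: D Eb F G Ab Bb C.
The scale degree 5 is Ab and the scale degree 6 is Bb.
From Ab to Bb is 2 semitones, exactly the major second.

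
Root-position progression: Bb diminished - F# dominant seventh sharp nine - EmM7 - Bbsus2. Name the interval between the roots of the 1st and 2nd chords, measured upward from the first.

augmented 5th

The roots are Bb and F#.
Bb up to F# is 8 semitones, a half step wider than a perfect fifth, so the interval is augmented.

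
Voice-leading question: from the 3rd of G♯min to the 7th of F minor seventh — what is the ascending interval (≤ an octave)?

diminished fourth

G♯min has B as its 3rd, and F minor seventh has E♭ as its 7th.
B up to E♭ is 4 semitones, a half step narrower than a perfect fourth, so the interval is diminished.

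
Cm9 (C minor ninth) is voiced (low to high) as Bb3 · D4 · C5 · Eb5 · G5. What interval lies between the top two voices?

Those voices are Eb5 and G5.
From Eb to G is 4 semitones, exactly the major third.

major third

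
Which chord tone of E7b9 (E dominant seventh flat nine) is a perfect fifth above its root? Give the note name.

The chord tones of E7b9 (E dominant seventh flat nine) are E-G#-B-D-F.
The root is E. A perfect fifth above E is B.
B is the chord's 5th.

B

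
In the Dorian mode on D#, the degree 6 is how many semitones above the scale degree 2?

The scale is D# E# F# G# A# B# C#.
E# up to B# is a perfect fifth — 7 semitones.

7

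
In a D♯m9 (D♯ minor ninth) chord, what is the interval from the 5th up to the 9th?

The chord tones of D♯min9 (D♯ minor ninth) are D♯, F♯, A♯, C♯, E♯.
So we need the interval from A♯ up to E♯.
A♯ up to E♯ spans 5 letter names and 7 semitones — a perfect fifth.

perfect fifth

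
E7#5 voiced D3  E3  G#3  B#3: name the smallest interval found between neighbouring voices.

major second

Adjacent intervals: D3→E3 = major second; E3→G#3 = major third; G#3→B#3 = major third.
The smallest is D3 to E3, a major second (2 semitones).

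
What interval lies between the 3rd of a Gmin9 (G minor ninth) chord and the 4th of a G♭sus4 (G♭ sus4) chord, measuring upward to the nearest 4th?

Gmin9 (G minor ninth) has B♭ as its 3rd, and G♭sus4 (G♭ sus4) has C♭ as its 4th.
2 letter names make it a second; at 1 semitone (a half step narrower than major) the quality is minor.

minor 2nd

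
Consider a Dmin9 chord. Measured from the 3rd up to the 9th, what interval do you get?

D minor ninth is spelled D, F, A, C, E.
The 3rd is F and the 9th is E.
Counting 7 letters and 11 half steps from F gives a major seventh.

major 7th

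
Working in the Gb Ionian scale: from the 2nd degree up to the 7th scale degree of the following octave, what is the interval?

The scale runs Gb Ab Bb Cb Db Eb F.
The 2nd degree is Ab and the scale degree 7 (up an octave) is F.
Ab up to F spans 13 letter names and 21 semitones — a major thirteenth.

major thirteenth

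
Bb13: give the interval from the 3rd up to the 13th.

P11

The chord tones of Bb dominant thirteenth are Bb–D–F–Ab–C–G.
3rd = D; 13th = G.
From D to G is 17 semitones, exactly the perfect eleventh.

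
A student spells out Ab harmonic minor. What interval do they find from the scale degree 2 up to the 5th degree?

The scale runs Ab Bb Cb Db Eb Fb G.
Scale degree 2 = Bb; scale degree 5 = Eb.
Counting 4 letters and 5 half steps from Bb gives a perfect fourth.

perfect fourth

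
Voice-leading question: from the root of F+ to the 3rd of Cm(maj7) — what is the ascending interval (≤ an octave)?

The root of F+ is F; the 3rd of Cm(maj7) is Eb.
7 letter names make it a seventh; at 10 semitones (a half step narrower than major) the quality is minor.

m7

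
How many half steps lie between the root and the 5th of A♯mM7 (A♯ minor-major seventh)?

7

A♯m(maj7) (A♯ minor-major seventh) is spelled A♯–C♯–E♯–G𝄪.
A♯ to E♯ is a perfect fifth: 7 semitones.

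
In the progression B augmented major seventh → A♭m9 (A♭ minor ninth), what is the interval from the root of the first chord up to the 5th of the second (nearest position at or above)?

d4

B augmented major seventh has B as its root, and A♭m9 (A♭ minor ninth) has E♭ as its 5th.
4 letter names make it a fourth; at 4 semitones (a half step narrower than perfect) the quality is diminished.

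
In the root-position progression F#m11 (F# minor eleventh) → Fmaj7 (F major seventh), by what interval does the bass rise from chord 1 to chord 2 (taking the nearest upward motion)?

diminished 8th

The roots are F# and F.
8 letter names make it an octave; at 11 semitones (a half step narrower than perfect) the quality is diminished.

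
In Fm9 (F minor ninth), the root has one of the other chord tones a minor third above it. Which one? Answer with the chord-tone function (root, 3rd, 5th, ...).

3rd

Fmin9 is spelled F, Ab, C, Eb, G.
The root is F. A minor third above F is Ab.
Ab is the chord's 3rd.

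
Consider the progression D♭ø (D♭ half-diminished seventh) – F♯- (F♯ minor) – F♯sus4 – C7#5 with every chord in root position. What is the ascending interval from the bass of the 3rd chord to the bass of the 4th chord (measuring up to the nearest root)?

The roots are F♯ and C.
5 letter names make it a fifth; at 6 semitones (a half step narrower than perfect) the quality is diminished.

d5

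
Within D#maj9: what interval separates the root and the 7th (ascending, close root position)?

major seventh

The chord tones of D#maj9 (D# major ninth) are D#-F##-A#-C##-E#.
So we need the interval from D# up to C##.
Counting 7 letters and 11 half steps from D# gives a major seventh.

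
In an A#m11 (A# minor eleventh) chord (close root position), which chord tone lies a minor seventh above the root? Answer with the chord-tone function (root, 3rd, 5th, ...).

7th

The chord tones of A#m11 are A#–C#–E#–G#–B#–D#.
The root is A#. A minor seventh above A# is G#.
G# is the chord's 7th.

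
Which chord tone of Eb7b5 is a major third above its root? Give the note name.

Eb7b5: Eb G Bbb Db.
The root is Eb. A major third above Eb is G.
G is the chord's 3rd.

G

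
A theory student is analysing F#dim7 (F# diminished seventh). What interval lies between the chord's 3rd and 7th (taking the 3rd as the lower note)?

diminished fifth

F#°7 (F# diminished seventh): F#–A–C–Eb.
That puts A below Eb.
A up to Eb is 6 semitones, a half step narrower than a perfect fifth, so the interval is diminished.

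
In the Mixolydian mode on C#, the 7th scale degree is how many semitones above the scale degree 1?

The scale is C# D# E# F# G# A# B.
C# up to B is a minor seventh — 10 semitones.

10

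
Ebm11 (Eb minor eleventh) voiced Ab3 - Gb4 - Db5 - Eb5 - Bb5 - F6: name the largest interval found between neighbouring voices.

Adjacent intervals: Ab3→Gb4 = minor seventh; Gb4→Db5 = perfect fifth; Db5→Eb5 = major second; Eb5→Bb5 = perfect fifth; Bb5→F6 = perfect fifth.
The largest is Ab3 to Gb4, a minor seventh (10 semitones).

m7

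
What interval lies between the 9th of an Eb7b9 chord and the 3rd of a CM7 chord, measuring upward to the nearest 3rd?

augmented seventh

Eb7b9 has Fb as its 9th, and CM7 has E as its 3rd.
7 letter names make it a seventh; at 12 semitones (a half step wider than major) the quality is augmented.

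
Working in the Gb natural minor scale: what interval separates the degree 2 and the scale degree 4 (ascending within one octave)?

m3

Spelling the Gb natural minor scale: Gb Ab Bbb Cb Db Ebb Fb.
Degree 2 = Ab; degree 4 = Cb.
3 letter names make it a third; at 3 semitones (a half step narrower than major) the quality is minor.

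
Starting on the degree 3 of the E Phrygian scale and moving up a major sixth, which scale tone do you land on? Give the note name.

The scale is E F G A B C D.
The degree 3 is G; a major sixth above that is E — scale degree 1.

E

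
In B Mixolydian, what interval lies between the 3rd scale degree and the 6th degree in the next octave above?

perfect eleventh

The scale runs B C♯ D♯ E F♯ G♯ A.
3rd scale degree = D♯; 6th degree (up an octave) = G♯.
Counting 11 letters and 17 half steps from D♯ gives a perfect eleventh.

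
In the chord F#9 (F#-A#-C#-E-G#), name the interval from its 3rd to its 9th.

3rd = A#; 9th = G#.
From A# to G#: 10 semitones over a seventh = minor.

minor 7th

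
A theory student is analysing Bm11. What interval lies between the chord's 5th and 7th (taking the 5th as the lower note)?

The chord tones of Bm11 are B D F# A C# E.
5th = F#; 7th = A.
F# up to A is 3 semitones, a half step narrower than a major third, so the interval is minor.

m3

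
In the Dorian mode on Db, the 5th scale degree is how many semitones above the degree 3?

The scale is Db Eb Fb Gb Ab Bb Cb.
Fb up to Ab is a major third — 4 semitones.

4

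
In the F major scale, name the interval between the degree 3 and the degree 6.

perfect 4th

The scale runs F G A Bb C D E.
Degree 3 = A; degree 6 = D.
A up to D spans 4 letter names and 5 semitones — a perfect fourth.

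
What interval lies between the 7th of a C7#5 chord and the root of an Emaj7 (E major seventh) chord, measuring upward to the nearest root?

augmented fourth

C7#5 has Bb as its 7th, and Emaj7 (E major seventh) has E as its root.
From Bb to E: 6 semitones over a fourth = augmented.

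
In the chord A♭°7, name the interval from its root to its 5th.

A♭ diminished seventh: A♭ C♭ E𝄫 G𝄫.
So we need the interval from A♭ up to E𝄫.
5 letter names make it a fifth; at 6 semitones (a half step narrower than perfect) the quality is diminished.

diminished 5th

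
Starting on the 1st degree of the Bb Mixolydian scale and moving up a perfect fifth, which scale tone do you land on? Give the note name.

F

The scale is Bb C D Eb F G Ab.
The 1st degree is Bb; a perfect fifth above that is F — scale degree 5.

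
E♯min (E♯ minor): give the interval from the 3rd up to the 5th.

Spelling the chord: E♯–G♯–B♯.
That puts G♯ below B♯.
G♯ up to B♯ spans 3 letter names and 4 semitones — a major third.

major 3rd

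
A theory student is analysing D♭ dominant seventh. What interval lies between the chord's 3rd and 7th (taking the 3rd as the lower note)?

d5

D♭7 is spelled D♭–F–A♭–C♭.
The 3rd is F and the 7th is C♭.
From F to C♭: 6 semitones over a fifth = diminished.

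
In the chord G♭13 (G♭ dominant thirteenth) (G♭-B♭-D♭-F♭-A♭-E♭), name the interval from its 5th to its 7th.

The 5th is D♭ and the 7th is F♭.
D♭ up to F♭ is 3 semitones, a half step narrower than a major third, so the interval is minor.

minor 3rd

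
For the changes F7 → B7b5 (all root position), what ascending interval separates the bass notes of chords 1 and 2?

The roots are F and B.
From F to B: 6 semitones over a fourth = augmented.

augmented 4th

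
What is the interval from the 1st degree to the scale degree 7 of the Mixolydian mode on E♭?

The scale runs E♭ F G A♭ B♭ C D♭.
1st degree = E♭; 7th degree = D♭.
E♭ up to D♭ is 10 semitones, a half step narrower than a major seventh, so the interval is minor.

minor seventh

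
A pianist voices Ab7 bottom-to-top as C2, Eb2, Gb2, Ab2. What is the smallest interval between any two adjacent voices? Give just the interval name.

Adjacent intervals: C2→Eb2 = minor third; Eb2→Gb2 = minor third; Gb2→Ab2 = major second.
The smallest is Gb2 to Ab2, a major second (2 semitones).

major second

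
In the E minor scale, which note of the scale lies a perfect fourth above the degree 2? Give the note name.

B

The scale is E F# G A B C D.
The degree 2 is F#; a perfect fourth above that is B — scale degree 5.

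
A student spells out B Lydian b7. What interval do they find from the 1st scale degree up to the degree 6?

major sixth

B lydian dominant: B C# D# E# F# G# A.
1st scale degree = B; 6th degree = G#.
B up to G# spans 6 letter names and 9 semitones — a major sixth.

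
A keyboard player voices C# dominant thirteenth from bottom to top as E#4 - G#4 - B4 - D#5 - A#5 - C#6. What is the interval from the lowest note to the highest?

minor thirteenth

The outer voices are E#4 and C#6.
From E# to C#: 20 semitones over a thirteenth = minor.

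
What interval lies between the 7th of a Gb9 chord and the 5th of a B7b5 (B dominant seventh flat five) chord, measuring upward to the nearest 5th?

augmented unison

The 7th of Gb9 is Fb; the 5th of B7b5 (B dominant seventh flat five) is F.
1 letter names make it a unison; at 1 semitone (a half step wider than perfect) the quality is augmented.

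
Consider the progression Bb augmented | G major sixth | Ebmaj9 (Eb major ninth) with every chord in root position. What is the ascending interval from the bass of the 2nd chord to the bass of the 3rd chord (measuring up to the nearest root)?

minor sixth

The roots are G and Eb.
From G to Eb: 8 semitones over a sixth = minor.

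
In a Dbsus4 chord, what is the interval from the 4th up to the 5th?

M2

The chord tones of Dbsus4 (Db sus4) are Db-Gb-Ab.
So we need the interval from Gb up to Ab.
Gb up to Ab spans 2 letter names and 2 semitones — a major second.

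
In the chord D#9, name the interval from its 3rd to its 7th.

diminished fifth

The chord tones of D#9 (D# dominant ninth) are D#, F##, A#, C#, E#.
So we need the interval from F## up to C#.
5 letter names make it a fifth; at 6 semitones (a half step narrower than perfect) the quality is diminished.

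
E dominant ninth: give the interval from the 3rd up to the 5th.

E9 is spelled E-G#-B-D-F#.
So we need the interval from G# up to B.
From G# to B: 3 semitones over a third = minor.

minor third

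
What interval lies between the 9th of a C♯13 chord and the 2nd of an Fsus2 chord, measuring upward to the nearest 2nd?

The 9th of C♯13 is D♯; the 2nd of Fsus2 is G.
From D♯ to G: 4 semitones over a fourth = diminished.

diminished fourth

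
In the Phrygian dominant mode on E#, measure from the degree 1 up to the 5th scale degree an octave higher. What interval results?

perfect twelfth

Spelling the Phrygian dominant mode on E#: E# F# G## A# B# C# D#.
The degree 1 is E# and the degree 5 (up an octave) is B#.
Counting 12 letters and 19 half steps from E# gives a perfect twelfth.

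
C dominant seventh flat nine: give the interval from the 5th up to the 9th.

diminished fifth

The chord tones of C dominant seventh flat nine are C E G Bb Db.
5th = G; 9th = Db.
5 letter names make it a fifth; at 6 semitones (a half step narrower than perfect) the quality is diminished.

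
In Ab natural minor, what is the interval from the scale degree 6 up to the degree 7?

major second

Ab natural minor: Ab Bb Cb Db Eb Fb Gb.
So we need the interval from Fb up to Gb.
Counting 2 letters and 2 half steps from Fb gives a major second.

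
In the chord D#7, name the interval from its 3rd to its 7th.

diminished fifth

D#7: D# F## A# C#.
3rd = F##; 7th = C#.
5 letter names make it a fifth; at 6 semitones (a half step narrower than perfect) the quality is diminished.
This 3–7 tritone is the characteristic tension at the heart of the dominant sound.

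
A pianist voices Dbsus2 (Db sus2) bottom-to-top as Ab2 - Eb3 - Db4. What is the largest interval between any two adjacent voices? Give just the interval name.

Adjacent intervals: Ab2→Eb3 = perfect fifth; Eb3→Db4 = minor seventh.
The largest is Eb3 to Db4, a minor seventh (10 semitones).

minor seventh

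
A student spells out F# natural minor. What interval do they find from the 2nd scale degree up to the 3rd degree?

minor 2nd

F# natural minor: F# G# A B C# D E.
The 2nd scale degree is G# and the degree 3 is A.
G# up to A is 1 semitone, a half step narrower than a major second, so the interval is minor.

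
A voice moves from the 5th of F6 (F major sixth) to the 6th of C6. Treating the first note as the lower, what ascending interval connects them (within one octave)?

F6 (F major sixth) has C as its 5th, and C6 has A as its 6th.
C up to A spans 6 letter names and 9 semitones — a major sixth.

major sixth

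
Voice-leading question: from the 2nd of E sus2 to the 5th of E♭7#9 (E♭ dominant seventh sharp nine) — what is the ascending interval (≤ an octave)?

diminished 4th

E sus2 has F♯ as its 2nd, and E♭7#9 (E♭ dominant seventh sharp nine) has B♭ as its 5th.
F♯ up to B♭ is 4 semitones, a half step narrower than a perfect fourth, so the interval is diminished.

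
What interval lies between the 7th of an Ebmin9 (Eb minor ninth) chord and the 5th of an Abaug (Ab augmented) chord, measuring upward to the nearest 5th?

augmented second

The 7th of Ebmin9 (Eb minor ninth) is Db; the 5th of Abaug (Ab augmented) is E.
From Db to E: 3 semitones over a second = augmented.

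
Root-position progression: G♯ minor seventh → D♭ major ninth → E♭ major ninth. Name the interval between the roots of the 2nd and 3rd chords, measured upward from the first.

major second

The roots are D♭ and E♭.
Counting 2 letters and 2 half steps from D♭ gives a major second.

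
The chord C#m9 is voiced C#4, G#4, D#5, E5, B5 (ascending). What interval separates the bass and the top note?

The outer voices are C#4 and B5.
C# up to B is 22 semitones, a half step narrower than a major fourteenth, so the interval is minor.

minor 14th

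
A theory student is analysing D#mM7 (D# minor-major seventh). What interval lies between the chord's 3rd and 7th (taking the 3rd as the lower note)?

augmented fifth

The chord tones of D#m(maj7) (D# minor-major seventh) are D# F# A# C##.
3rd = F#; 7th = C##.
F# up to C## is 8 semitones, a half step wider than a perfect fifth, so the interval is augmented.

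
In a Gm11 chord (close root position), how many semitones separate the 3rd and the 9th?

The chord tones of Gm11 are G-Bb-D-F-A-C.
Bb to A is a major seventh: 11 semitones.

11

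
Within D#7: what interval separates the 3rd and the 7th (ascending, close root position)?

The chord tones of D#7 are D#, F##, A#, C#.
So we need the interval from F## up to C#.
From F## to C#: 6 semitones over a fifth = diminished.
This 3–7 tritone is the characteristic tension at the heart of the dominant sound.

d5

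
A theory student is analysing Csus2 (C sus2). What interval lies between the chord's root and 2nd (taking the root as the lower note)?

The chord tones of C sus2 are C-D-G.
That puts C below D.
Counting 2 letters and 2 half steps from C gives a major second.

M2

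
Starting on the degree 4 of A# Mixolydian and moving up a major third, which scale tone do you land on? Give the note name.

F##

The scale is A# B# C## D# E# F## G#.
The degree 4 is D#; a major third above that is F## — scale degree 6.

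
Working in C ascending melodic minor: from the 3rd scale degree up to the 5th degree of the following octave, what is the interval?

C melodic minor: C D E♭ F G A B.
3rd scale degree = E♭; degree 5 (up an octave) = G.
E♭ up to G spans 10 letter names and 16 semitones — a major tenth.

major tenth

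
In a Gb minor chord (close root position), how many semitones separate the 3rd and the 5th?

The chord tones of Gb- are Gb-Bbb-Db.
Bbb to Db is a major third: 4 semitones.

4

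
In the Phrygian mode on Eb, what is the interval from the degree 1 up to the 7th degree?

Eb phrygian: Eb Fb Gb Ab Bb Cb Db.
The degree 1 is Eb and the degree 7 is Db.
From Eb to Db: 10 semitones over a seventh = minor.

minor 7th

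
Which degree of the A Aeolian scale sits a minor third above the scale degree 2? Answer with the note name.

D

The scale is A B C D E F G.
The scale degree 2 is B; a minor third above that is D — scale degree 4.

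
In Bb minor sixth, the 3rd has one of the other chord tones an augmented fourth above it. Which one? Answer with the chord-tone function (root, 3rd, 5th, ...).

Bbm6 (Bb minor sixth) is spelled Bb–Db–F–G.
The 3rd is Db. An augmented fourth above Db is G.
G is the chord's 6th.

6th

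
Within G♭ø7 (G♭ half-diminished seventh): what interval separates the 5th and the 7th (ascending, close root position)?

major 3rd

G♭m7b5: G♭-B𝄫-D𝄫-F♭.
5th = D𝄫; 7th = F♭.
Counting 3 letters and 4 half steps from D𝄫 gives a major third.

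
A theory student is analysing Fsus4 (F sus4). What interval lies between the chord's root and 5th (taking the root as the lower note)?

perfect fifth

Fsus4 (F sus4): F-B♭-C.
Root = F; 5th = C.
Counting 5 letters and 7 half steps from F gives a perfect fifth.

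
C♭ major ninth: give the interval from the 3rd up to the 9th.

Spelling the chord: C♭ E♭ G♭ B♭ D♭.
3rd = E♭; 9th = D♭.
From E♭ to D♭: 10 semitones over a seventh = minor.

minor seventh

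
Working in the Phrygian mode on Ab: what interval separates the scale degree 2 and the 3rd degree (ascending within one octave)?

The scale runs Ab Bbb Cb Db Eb Fb Gb.
Scale degree 2 = Bbb; 3rd scale degree = Cb.
From Bbb to Cb is 2 semitones, exactly the major second.

major second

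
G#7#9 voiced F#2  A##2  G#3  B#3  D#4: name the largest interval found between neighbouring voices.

Adjacent intervals: F#2→A##2 = augmented third; A##2→G#3 = diminished seventh; G#3→B#3 = major third; B#3→D#4 = minor third.
The largest is A##2 to G#3, a diminished seventh (9 semitones).

diminished seventh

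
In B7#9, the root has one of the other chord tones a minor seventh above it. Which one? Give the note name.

B dominant seventh sharp nine: B, D♯, F♯, A, C𝄪.
The root is B. A minor seventh above B is A.
A is the chord's 7th.

A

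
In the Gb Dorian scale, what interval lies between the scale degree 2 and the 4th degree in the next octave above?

Spelling the Gb Dorian scale: Gb Ab Bbb Cb Db Eb Fb.
The scale degree 2 is Ab and the 4th scale degree (up an octave) is Cb.
10 letter names make it a tenth; at 15 semitones (a half step narrower than major) the quality is minor.

minor 10th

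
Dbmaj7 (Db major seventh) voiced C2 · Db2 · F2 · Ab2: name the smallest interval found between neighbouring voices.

minor second

Adjacent intervals: C2→Db2 = minor second; Db2→F2 = major third; F2→Ab2 = minor third.
The smallest is C2 to Db2, a minor second (1 semitone).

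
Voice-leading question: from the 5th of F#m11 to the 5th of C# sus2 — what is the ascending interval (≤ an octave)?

perfect fifth

F#m11 has C# as its 5th, and C# sus2 has G# as its 5th.
Counting 5 letters and 7 half steps from C# gives a perfect fifth.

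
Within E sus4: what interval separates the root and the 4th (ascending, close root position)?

perfect fourth

Esus4 is spelled E-A-B.
That puts E below A.
Counting 4 letters and 5 half steps from E gives a perfect fourth.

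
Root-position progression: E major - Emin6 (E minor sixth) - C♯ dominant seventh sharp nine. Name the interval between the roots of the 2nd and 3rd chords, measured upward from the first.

M6

The roots are E and C♯.
E up to C♯ spans 6 letter names and 9 semitones — a major sixth.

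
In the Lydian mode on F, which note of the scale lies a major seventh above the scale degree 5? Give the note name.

The scale is F G A B C D E.
The scale degree 5 is C; a major seventh above that is B — scale degree 4.

B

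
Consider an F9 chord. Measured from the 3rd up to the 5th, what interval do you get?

F9 (F dominant ninth): F, A, C, E♭, G.
So we need the interval from A up to C.
3 letter names make it a third; at 3 semitones (a half step narrower than major) the quality is minor.

minor third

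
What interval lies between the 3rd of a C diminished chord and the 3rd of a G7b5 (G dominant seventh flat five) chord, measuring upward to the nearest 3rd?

augmented fifth

C diminished has Eb as its 3rd, and G7b5 (G dominant seventh flat five) has B as its 3rd.
5 letter names make it a fifth; at 8 semitones (a half step wider than perfect) the quality is augmented.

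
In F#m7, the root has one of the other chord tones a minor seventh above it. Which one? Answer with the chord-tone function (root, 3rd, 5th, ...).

7th

F#min7 (F# minor seventh) is spelled F#–A–C#–E.
The root is F#. A minor seventh above F# is E.
E is the chord's 7th.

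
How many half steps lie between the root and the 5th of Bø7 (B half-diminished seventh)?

6

Spelling the chord: B–D–F–A.
B to F is a diminished fifth: 6 semitones.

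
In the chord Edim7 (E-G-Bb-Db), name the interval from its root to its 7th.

That puts E below Db.
7 letter names make it a seventh; at 9 semitones (a whole step narrower than major) the quality is diminished.

diminished 7th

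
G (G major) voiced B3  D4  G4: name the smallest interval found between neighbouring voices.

Adjacent intervals: B3→D4 = minor third; D4→G4 = perfect fourth.
The smallest is B3 to D4, a minor third (3 semitones).

minor 3rd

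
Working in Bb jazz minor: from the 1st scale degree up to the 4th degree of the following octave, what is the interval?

Spelling Bb jazz minor: Bb C Db Eb F G A.
1st scale degree = Bb; degree 4 (up an octave) = Eb.
Bb up to Eb spans 11 letter names and 17 semitones — a perfect eleventh.

perfect eleventh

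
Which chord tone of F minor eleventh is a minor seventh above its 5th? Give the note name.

Bb

The chord tones of Fm11 are F-Ab-C-Eb-G-Bb.
The 5th is C. A minor seventh above C is Bb.
Bb is the chord's 11th.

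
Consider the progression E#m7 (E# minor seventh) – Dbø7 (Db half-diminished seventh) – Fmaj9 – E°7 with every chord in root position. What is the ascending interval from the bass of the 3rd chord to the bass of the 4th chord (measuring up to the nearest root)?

The roots are F and E.
From F to E is 11 semitones, exactly the major seventh.

major seventh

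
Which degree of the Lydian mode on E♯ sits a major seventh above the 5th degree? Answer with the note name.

The scale is E♯ F𝄪 G𝄪 A𝄪 B♯ C𝄪 D𝄪.
The 5th degree is B♯; a major seventh above that is A𝄪 — scale degree 4.

A##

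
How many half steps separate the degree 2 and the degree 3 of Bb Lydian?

2

The scale is Bb C D E F G A.
C up to D is a major second — 2 semitones.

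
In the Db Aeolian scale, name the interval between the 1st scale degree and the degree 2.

major second

Db natural minor: Db Eb Fb Gb Ab Bbb Cb.
The 1st scale degree is Db and the scale degree 2 is Eb.
From Db to Eb is 2 semitones, exactly the major second.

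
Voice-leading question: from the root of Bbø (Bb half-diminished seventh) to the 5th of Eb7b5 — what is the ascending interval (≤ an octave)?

d8

Bbø (Bb half-diminished seventh) has Bb as its root, and Eb7b5 has Bbb as its 5th.
From Bb to Bbb: 11 semitones over an octave = diminished.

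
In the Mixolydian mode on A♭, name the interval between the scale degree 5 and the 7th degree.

Spelling the Mixolydian mode on A♭: A♭ B♭ C D♭ E♭ F G♭.
Scale degree 5 = E♭; degree 7 = G♭.
From E♭ to G♭: 3 semitones over a third = minor.

minor third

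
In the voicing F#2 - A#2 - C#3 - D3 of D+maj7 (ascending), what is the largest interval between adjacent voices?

Adjacent intervals: F#2→A#2 = major third; A#2→C#3 = minor third; C#3→D3 = minor second.
The largest is F#2 to A#2, a major third (4 semitones).

major third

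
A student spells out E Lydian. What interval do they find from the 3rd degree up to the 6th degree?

perfect fourth

E lydian: E F# G# A# B C# D#.
So we need the interval from G# up to C#.
From G# to C# is 5 semitones, exactly the perfect fourth.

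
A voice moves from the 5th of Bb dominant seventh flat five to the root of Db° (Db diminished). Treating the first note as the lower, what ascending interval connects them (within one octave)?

The 5th of Bb dominant seventh flat five is Fb; the root of Db° (Db diminished) is Db.
From Fb to Db is 9 semitones, exactly the major sixth.

major 6th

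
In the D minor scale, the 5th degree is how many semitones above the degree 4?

The scale is D E F G A B♭ C.
G up to A is a major second — 2 semitones.

2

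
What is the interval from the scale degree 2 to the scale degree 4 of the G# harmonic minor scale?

minor third

The scale runs G# A# B C# D# E F##.
So we need the interval from A# up to C#.
From A# to C#: 3 semitones over a third = minor.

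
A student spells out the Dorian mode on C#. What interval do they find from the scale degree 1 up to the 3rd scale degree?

Spelling the Dorian mode on C#: C# D# E F# G# A# B.
Scale degree 1 = C#; degree 3 = E.
3 letter names make it a third; at 3 semitones (a half step narrower than major) the quality is minor.

minor third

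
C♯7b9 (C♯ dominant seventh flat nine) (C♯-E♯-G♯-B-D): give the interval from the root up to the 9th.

minor 9th

That puts C♯ below D.
C♯ up to D is 13 semitones, a half step narrower than a major ninth, so the interval is minor.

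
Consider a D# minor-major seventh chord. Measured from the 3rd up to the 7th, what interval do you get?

augmented 5th

D#m(maj7) (D# minor-major seventh): D#–F#–A#–C##.
That puts F# below C##.
From F# to C##: 8 semitones over a fifth = augmented.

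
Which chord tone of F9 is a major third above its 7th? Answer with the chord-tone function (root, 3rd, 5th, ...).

9th

F dominant ninth: F-A-C-E♭-G.
The 7th is E♭. A major third above E♭ is G.
G is the chord's 9th.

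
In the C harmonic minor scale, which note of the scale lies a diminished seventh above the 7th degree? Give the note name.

Ab

The scale is C D Eb F G Ab B.
The 7th degree is B; a diminished seventh above that is Ab — scale degree 6.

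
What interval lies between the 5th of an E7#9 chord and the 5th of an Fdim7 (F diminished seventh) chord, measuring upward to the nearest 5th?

The 5th of E7#9 is B; the 5th of Fdim7 (F diminished seventh) is Cb.
B up to Cb is 0 semitones, a whole step narrower than a major second, so the interval is diminished.

diminished second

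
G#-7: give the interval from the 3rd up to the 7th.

perfect 5th

Spelling the chord: G# B D# F#.
So we need the interval from B up to F#.
Counting 5 letters and 7 half steps from B gives a perfect fifth.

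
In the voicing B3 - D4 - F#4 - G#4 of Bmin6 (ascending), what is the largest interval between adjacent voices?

major third

Adjacent intervals: B3→D4 = minor third; D4→F#4 = major third; F#4→G#4 = major second.
The largest is D4 to F#4, a major third (4 semitones).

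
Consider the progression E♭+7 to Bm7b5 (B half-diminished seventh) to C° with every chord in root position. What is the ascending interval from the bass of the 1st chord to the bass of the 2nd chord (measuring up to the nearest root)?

augmented 5th

The roots are E♭ and B.
E♭ up to B is 8 semitones, a half step wider than a perfect fifth, so the interval is augmented.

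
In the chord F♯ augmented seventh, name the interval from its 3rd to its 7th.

F♯ augmented seventh: F♯–A♯–C𝄪–E.
3rd = A♯; 7th = E.
A♯ up to E is 6 semitones, a half step narrower than a perfect fifth, so the interval is diminished.

diminished fifth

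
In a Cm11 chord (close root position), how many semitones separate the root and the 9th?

14

The chord tones of Cm11 (C minor eleventh) are C E♭ G B♭ D F.
C to D is a major ninth: 14 semitones.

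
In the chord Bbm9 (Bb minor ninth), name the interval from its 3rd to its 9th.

major 7th

The chord tones of Bb minor ninth are Bb–Db–F–Ab–C.
The 3rd is Db and the 9th is C.
From Db to C is 11 semitones, exactly the major seventh.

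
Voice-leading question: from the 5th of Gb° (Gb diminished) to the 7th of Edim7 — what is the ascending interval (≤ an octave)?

A1

The 5th of Gb° (Gb diminished) is Dbb; the 7th of Edim7 is Db.
From Dbb to Db: 1 semitone over a unison = augmented.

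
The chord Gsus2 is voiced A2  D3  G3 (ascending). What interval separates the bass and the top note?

minor 7th

The outer voices are A2 and G3.
A up to G is 10 semitones, a half step narrower than a major seventh, so the interval is minor.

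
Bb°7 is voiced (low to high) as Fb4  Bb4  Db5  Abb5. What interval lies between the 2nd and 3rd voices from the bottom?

minor third

Those voices are Bb4 and Db5.
From Bb to Db: 3 semitones over a third = minor.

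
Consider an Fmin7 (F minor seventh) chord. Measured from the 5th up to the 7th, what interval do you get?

Spelling the chord: F, Ab, C, Eb.
So we need the interval from C up to Eb.
3 letter names make it a third; at 3 semitones (a half step narrower than major) the quality is minor.

minor 3rd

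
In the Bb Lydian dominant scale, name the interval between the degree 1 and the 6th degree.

Bb lydian dominant: Bb C D E F G Ab.
So we need the interval from Bb up to G.
From Bb to G is 9 semitones, exactly the major sixth.

major sixth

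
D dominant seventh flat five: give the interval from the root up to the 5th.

diminished fifth

Spelling the chord: D F# Ab C.
The root is D and the 5th is Ab.
D up to Ab is 6 semitones, a half step narrower than a perfect fifth, so the interval is diminished.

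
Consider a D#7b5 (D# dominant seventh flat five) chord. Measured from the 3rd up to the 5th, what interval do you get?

The chord tones of D# dominant seventh flat five are D#–F##–A–C#.
So we need the interval from F## up to A.
F## up to A is 2 semitones, a whole step narrower than a major third, so the interval is diminished.

diminished third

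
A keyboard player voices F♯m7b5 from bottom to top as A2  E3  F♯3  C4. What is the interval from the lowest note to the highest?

minor tenth

The outer voices are A2 and C4.
10 letter names make it a tenth; at 15 semitones (a half step narrower than major) the quality is minor.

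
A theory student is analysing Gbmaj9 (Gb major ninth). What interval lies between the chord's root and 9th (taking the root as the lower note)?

major ninth

Gb major ninth: Gb, Bb, Db, F, Ab.
So we need the interval from Gb up to Ab.
Counting 9 letters and 14 half steps from Gb gives a major ninth.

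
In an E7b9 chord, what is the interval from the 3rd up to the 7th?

The chord tones of E7b9 are E, G#, B, D, F.
3rd = G#; 7th = D.
G# up to D is 6 semitones, a half step narrower than a perfect fifth, so the interval is diminished.

diminished fifth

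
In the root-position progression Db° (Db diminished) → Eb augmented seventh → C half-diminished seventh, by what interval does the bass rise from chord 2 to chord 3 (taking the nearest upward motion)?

major 6th

The roots are Eb and C.
Eb up to C spans 6 letter names and 9 semitones — a major sixth.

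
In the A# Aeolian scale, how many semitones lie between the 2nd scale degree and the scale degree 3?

1

The scale is A# B# C# D# E# F# G#.
B# up to C# is a minor second — 1 semitone.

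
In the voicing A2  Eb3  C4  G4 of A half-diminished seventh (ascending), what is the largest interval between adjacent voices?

Adjacent intervals: A2→Eb3 = diminished fifth; Eb3→C4 = major sixth; C4→G4 = perfect fifth.
The largest is Eb3 to C4, a major sixth (9 semitones).

major 6th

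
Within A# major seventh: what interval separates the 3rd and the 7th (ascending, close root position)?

The chord tones of A# major seventh are A#-C##-E#-G##.
3rd = C##; 7th = G##.
C## up to G## spans 5 letter names and 7 semitones — a perfect fifth.

perfect 5th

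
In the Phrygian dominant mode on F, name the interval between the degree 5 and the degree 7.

Spelling the Phrygian dominant mode on F: F Gb A Bb C Db Eb.
So we need the interval from C up to Eb.
C up to Eb is 3 semitones, a half step narrower than a major third, so the interval is minor.

m3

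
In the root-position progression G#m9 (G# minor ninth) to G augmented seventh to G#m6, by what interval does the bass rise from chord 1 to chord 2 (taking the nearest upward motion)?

diminished octave

The roots are G# and G.
From G# to G: 11 semitones over an octave = diminished.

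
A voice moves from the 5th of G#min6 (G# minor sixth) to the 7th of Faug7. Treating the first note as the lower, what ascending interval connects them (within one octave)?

diminished second

The 5th of G#min6 (G# minor sixth) is D#; the 7th of Faug7 is Eb.
2 letter names make it a second; at 0 semitones (a whole step narrower than major) the quality is diminished.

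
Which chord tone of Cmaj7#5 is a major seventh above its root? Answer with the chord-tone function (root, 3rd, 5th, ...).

7th

C+maj7 (C augmented major seventh): C, E, G#, B.
The root is C. A major seventh above C is B.
B is the chord's 7th.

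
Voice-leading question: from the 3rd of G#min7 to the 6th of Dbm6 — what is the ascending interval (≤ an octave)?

diminished octave

The 3rd of G#min7 is B; the 6th of Dbm6 is Bb.
8 letter names make it an octave; at 11 semitones (a half step narrower than perfect) the quality is diminished.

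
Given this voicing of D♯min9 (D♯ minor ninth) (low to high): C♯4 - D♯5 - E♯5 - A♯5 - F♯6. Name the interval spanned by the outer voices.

perfect 18th

The outer voices are C♯4 and F♯6.
Counting 18 letters and 29 half steps from C♯ gives a perfect 18th.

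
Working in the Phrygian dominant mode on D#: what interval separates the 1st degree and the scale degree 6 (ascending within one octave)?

D# phrygian dominant: D# E F## G# A# B C#.
So we need the interval from D# up to B.
D# up to B is 8 semitones, a half step narrower than a major sixth, so the interval is minor.

minor sixth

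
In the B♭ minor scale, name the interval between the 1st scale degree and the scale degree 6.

minor sixth

The scale runs B♭ C D♭ E♭ F G♭ A♭.
1st scale degree = B♭; 6th scale degree = G♭.
From B♭ to G♭: 8 semitones over a sixth = minor.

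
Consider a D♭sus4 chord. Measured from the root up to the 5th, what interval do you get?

perfect fifth

The chord tones of D♭sus4 are D♭–G♭–A♭.
That puts D♭ below A♭.
D♭ up to A♭ spans 5 letter names and 7 semitones — a perfect fifth.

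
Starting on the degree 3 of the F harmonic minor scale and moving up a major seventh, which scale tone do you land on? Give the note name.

G

The scale is F G Ab Bb C Db E.
The degree 3 is Ab; a major seventh above that is G — scale degree 2.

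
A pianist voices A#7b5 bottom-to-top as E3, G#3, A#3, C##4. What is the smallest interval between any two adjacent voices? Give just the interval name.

major second

Adjacent intervals: E3→G#3 = major third; G#3→A#3 = major second; A#3→C##4 = major third.
The smallest is G#3 to A#3, a major second (2 semitones).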